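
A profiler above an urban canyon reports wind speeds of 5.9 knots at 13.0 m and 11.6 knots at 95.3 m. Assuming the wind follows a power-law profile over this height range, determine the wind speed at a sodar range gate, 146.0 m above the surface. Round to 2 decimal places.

13.41 knots

First find α: α = ln(V₂/V₁)/ln(z₂/z₁) = ln(11.6/5.9)/ln(95.3/13.0) = 0.67605/1.99208 = 0.3394
Extrapolate from 95.3 m to 146.0 m: V₃ = 11.6 × (146.0/95.3)^0.3394 = 11.6 × 1.1558 = 13.4069 knots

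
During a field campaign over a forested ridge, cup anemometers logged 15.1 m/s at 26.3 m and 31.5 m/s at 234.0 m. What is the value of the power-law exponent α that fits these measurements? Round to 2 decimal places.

Power law: V₂/V₁ = (z₂/z₁)^α ⇒ α = ln(V₂/V₁) / ln(z₂/z₁)
α = ln(31.5/15.1) / ln(234.0/26.3) = ln(2.0861) / ln(8.8973)
  = 0.73529 / 2.18575 = 0.33640

α ≈ 0.34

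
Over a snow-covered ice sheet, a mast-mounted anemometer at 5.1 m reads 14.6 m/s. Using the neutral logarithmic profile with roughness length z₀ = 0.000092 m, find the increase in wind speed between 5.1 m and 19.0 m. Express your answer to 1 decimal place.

1.8 m/s

Log law: V₂ = V₁ · ln(z₂/z₀)/ln(z₁/z₀) = 14.6 × 12.2382/10.9230 = 16.3579 m/s
ΔV = 16.3579 − 14.6 = 1.7579 m/s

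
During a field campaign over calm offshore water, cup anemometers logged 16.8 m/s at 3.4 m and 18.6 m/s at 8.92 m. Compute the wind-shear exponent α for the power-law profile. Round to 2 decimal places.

Power law: V₂/V₁ = (z₂/z₁)^α ⇒ α = ln(V₂/V₁) / ln(z₂/z₁)
α = ln(18.6/16.8) / ln(8.92/3.4) = ln(1.1071) / ln(2.6235)
  = 0.10178 / 0.96452 = 0.10553

α ≈ 0.11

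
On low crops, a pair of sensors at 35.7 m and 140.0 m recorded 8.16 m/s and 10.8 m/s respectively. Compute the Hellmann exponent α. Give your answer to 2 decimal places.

α ≈ 0.21

Power law: V₂/V₁ = (z₂/z₁)^α ⇒ α = ln(V₂/V₁) / ln(z₂/z₁)
α = ln(10.8/8.16) / ln(140.0/35.7) = ln(1.3235) / ln(3.9216)
  = 0.28030 / 1.36649 = 0.20513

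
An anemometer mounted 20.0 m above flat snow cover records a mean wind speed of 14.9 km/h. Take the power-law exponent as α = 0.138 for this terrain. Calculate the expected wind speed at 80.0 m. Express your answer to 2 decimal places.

Power-law profile: V₂ = V₁ · (z₂/z₁)^α
V₂ = 14.9 × (80.0/20.0)^0.138 = 14.9 × (4.0000)^0.138
    = 14.9 × 1.2108 = 18.0414 km/h

18.04 km/h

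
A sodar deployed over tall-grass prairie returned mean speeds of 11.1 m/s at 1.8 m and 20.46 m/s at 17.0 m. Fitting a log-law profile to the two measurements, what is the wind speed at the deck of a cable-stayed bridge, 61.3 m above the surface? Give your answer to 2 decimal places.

25.81 m/s

Log law: V ∝ ln(z/z₀). From the pair, with r = V₁/V₂ = 0.54252,
ln z₀ = (ln z₁ − r·ln z₂)/(1 − r) = (0.5878 − 0.54252×2.8332)/0.45748 = -2.0751 → z₀ = 0.1255 m
V₃ = V₁ · ln(z₃/z₀)/ln(z₁/z₀) = 11.1 × 6.1908/2.6628 = 25.8063 m/s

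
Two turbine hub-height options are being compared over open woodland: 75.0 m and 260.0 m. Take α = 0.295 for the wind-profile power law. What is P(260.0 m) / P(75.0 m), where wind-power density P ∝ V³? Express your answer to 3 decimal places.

3.005

Speed ratio: V_B/V_A = (z_B/z_A)^α = (260.0/75.0)^0.295 = (3.4667)^0.295 = 1.44303
Power-density ratio: P_B/P_A = (V_B/V_A)³ = (1.44303)³ = 3.00485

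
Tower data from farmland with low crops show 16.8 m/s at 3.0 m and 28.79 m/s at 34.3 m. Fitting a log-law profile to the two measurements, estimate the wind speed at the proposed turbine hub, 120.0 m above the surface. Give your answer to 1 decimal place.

Log law: V ∝ ln(z/z₀). From the pair, with r = V₁/V₂ = 0.58354,
ln z₀ = (ln z₁ − r·ln z₂)/(1 − r) = (1.0986 − 0.58354×3.5351)/0.41646 = -2.3154 → z₀ = 0.09873 m
V₃ = V₁ · ln(z₃/z₀)/ln(z₁/z₀) = 16.8 × 7.1029/3.4140 = 34.9527 m/s

35.0 m/s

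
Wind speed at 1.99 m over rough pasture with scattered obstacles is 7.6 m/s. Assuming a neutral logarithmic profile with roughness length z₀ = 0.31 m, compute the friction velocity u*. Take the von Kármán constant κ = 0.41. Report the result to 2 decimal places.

Log law: V(z) = (u*/κ) · ln(z/z₀) ⇒ u* = κ · V / ln(z/z₀)
u* = 0.41 × 7.6 / ln(1.99/0.31) = 0.41 × 7.6 / 1.8593
   = 3.1160 / 1.8593 = 1.6759 m/s

u* ≈ 1.68 m/s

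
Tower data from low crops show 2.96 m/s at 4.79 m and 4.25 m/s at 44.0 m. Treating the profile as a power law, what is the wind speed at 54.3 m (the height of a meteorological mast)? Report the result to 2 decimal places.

First find α: α = ln(V₂/V₁)/ln(z₂/z₁) = ln(4.25/2.96)/ln(44.0/4.79) = 0.36173/2.21766 = 0.1631
Extrapolate from 44.0 m to 54.3 m: V₃ = 4.25 × (54.3/44.0)^0.1631 = 4.25 × 1.0349 = 4.3983 m/s

4.40 m/s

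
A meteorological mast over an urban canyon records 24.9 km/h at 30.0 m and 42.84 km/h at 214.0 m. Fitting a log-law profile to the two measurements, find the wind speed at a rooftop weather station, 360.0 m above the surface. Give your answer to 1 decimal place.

47.6 km/h

Log law: V ∝ ln(z/z₀). From the pair, with r = V₁/V₂ = 0.58123,
ln z₀ = (ln z₁ − r·ln z₂)/(1 − r) = (3.4012 − 0.58123×5.3660)/0.41877 = 0.6742 → z₀ = 1.962 m
V₃ = V₁ · ln(z₃/z₀)/ln(z₁/z₀) = 24.9 × 5.2119/2.7270 = 47.5892 km/h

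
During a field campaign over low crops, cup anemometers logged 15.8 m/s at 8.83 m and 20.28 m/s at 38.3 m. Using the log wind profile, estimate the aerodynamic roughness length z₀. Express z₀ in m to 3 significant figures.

Log law: V(z) ∝ ln(z/z₀). With r = V₁/V₂ = 15.8/20.28 = 0.77909,
r · ln(z₂/z₀) = ln(z₁/z₀) ⇒ ln z₀ = (ln z₁ − r·ln z₂)/(1 − r)
ln z₀ = (2.17816 − 0.77909×3.64545) / 0.22091 = -2.9967
z₀ = exp(-2.9967) = 0.04995 m

z₀ ≈ 0.0500 m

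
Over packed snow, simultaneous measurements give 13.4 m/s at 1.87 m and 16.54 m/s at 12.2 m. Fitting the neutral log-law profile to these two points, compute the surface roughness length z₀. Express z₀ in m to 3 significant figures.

z₀ ≈ 0.000625 m

Log law: V(z) ∝ ln(z/z₀). With r = V₁/V₂ = 13.4/16.54 = 0.81016,
r · ln(z₂/z₀) = ln(z₁/z₀) ⇒ ln z₀ = (ln z₁ − r·ln z₂)/(1 − r)
ln z₀ = (0.62594 − 0.81016×2.50144) / 0.18984 = -7.3778
z₀ = exp(-7.3778) = 0.0006250 m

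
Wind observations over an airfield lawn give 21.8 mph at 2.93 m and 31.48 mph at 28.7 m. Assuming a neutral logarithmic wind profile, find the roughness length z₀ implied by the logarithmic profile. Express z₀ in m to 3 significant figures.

Log law: V(z) ∝ ln(z/z₀). With r = V₁/V₂ = 21.8/31.48 = 0.69250,
r · ln(z₂/z₀) = ln(z₁/z₀) ⇒ ln z₀ = (ln z₁ − r·ln z₂)/(1 − r)
ln z₀ = (1.07500 − 0.69250×3.35690) / 0.30750 = -4.0640
z₀ = exp(-4.0640) = 0.01718 m

z₀ ≈ 0.0172 m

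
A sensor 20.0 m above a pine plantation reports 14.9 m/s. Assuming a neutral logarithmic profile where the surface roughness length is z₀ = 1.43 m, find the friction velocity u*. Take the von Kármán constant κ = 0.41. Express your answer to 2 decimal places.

u* ≈ 2.32 m/s

Log law: V(z) = (u*/κ) · ln(z/z₀) ⇒ u* = κ · V / ln(z/z₀)
u* = 0.41 × 14.9 / ln(20.0/1.43) = 0.41 × 14.9 / 2.6381
   = 6.1090 / 2.6381 = 2.3157 m/s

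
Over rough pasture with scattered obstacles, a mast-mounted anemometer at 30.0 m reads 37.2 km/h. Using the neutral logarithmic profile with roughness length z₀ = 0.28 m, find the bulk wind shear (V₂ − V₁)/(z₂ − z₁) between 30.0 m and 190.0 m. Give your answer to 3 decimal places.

0.092 km/h/m

Log law: V₂ = V₁ · ln(z₂/z₀)/ln(z₁/z₀) = 37.2 × 6.5200/4.6742 = 51.8903 km/h
ΔV/Δz = (51.8903 − 37.2)/(190.0 − 30.0) = 14.6903/160.0000 = 0.09181 km/h/m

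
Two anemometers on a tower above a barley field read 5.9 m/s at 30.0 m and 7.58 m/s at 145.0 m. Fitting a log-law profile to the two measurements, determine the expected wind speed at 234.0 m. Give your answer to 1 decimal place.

Log law: V ∝ ln(z/z₀). From the pair, with r = V₁/V₂ = 0.77836,
ln z₀ = (ln z₁ − r·ln z₂)/(1 − r) = (3.4012 − 0.77836×4.9767)/0.22164 = -2.1319 → z₀ = 0.1186 m
V₃ = V₁ · ln(z₃/z₀)/ln(z₁/z₀) = 5.9 × 7.5873/5.5331 = 8.0903 m/s

8.1 m/s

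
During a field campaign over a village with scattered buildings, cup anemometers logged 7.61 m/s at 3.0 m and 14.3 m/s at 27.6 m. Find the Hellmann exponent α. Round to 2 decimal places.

Power law: V₂/V₁ = (z₂/z₁)^α ⇒ α = ln(V₂/V₁) / ln(z₂/z₁)
α = ln(14.3/7.61) / ln(27.6/3.0) = ln(1.8791) / ln(9.2000)
  = 0.63080 / 2.21920 = 0.28424

α ≈ 0.28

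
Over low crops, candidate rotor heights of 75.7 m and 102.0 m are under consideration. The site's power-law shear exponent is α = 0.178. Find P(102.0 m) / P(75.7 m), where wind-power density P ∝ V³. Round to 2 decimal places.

1.17

Speed ratio: V_B/V_A = (z_B/z_A)^α = (102.0/75.7)^0.178 = (1.3474)^0.178 = 1.05451
Power-density ratio: P_B/P_A = (V_B/V_A)³ = (1.05451)³ = 1.17261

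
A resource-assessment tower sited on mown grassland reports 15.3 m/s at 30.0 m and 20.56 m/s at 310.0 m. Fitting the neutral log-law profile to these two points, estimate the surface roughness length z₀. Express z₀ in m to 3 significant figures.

Log law: V(z) ∝ ln(z/z₀). With r = V₁/V₂ = 15.3/20.56 = 0.74416,
r · ln(z₂/z₀) = ln(z₁/z₀) ⇒ ln z₀ = (ln z₁ − r·ln z₂)/(1 − r)
ln z₀ = (3.40120 − 0.74416×5.73657) / 0.25584 = -3.3918
z₀ = exp(-3.3918) = 0.03365 m

z₀ ≈ 0.0336 m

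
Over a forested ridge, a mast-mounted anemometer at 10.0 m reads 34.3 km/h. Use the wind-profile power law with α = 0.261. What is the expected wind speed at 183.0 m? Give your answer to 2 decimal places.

Power-law profile: V₂ = V₁ · (z₂/z₁)^α
V₂ = 34.3 × (183.0/10.0)^0.261 = 34.3 × (18.3000)^0.261
    = 34.3 × 2.1355 = 73.2477 km/h

73.25 km/h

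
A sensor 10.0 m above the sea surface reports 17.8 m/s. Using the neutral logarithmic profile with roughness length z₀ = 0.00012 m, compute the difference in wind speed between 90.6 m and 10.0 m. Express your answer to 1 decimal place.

Log law: V₂ = V₁ · ln(z₂/z₀)/ln(z₁/z₀) = 17.8 × 13.5345/11.3306 = 21.2622 m/s
ΔV = 21.2622 − 17.8 = 3.4622 m/s

3.5 m/s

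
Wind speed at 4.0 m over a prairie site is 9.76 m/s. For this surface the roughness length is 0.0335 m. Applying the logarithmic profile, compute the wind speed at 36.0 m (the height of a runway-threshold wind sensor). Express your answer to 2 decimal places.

14.24 m/s

Log law: V(z) ∝ ln(z/z₀), so V₂/V₁ = ln(z₂/z₀) / ln(z₁/z₀).
ln(36.0/0.0335) = 6.9797, ln(4.0/0.0335) = 4.7825
V₂ = 9.76 × 6.9797/4.7825 = 9.76 × 1.4594 = 14.2440 m/s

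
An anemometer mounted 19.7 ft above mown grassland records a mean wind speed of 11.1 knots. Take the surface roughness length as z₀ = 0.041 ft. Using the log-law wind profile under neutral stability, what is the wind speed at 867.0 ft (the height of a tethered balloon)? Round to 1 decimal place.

17.9 knots

Log law: V(z) ∝ ln(z/z₀), so V₂/V₁ = ln(z₂/z₀) / ln(z₁/z₀).
ln(867.0/0.041) = 9.9592, ln(19.7/0.041) = 6.1748
V₂ = 11.1 × 9.9592/6.1748 = 11.1 × 1.6129 = 17.9030 knots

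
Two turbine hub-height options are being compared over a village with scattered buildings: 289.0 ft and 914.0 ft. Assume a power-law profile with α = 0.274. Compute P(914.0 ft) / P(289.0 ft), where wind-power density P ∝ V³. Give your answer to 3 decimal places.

Speed ratio: V_B/V_A = (z_B/z_A)^α = (914.0/289.0)^0.274 = (3.1626)^0.274 = 1.37092
Power-density ratio: P_B/P_A = (V_B/V_A)³ = (1.37092)³ = 2.57656

2.577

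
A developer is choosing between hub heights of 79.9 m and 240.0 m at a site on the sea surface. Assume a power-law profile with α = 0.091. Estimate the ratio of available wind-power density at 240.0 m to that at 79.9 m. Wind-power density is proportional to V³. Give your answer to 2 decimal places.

Speed ratio: V_B/V_A = (z_B/z_A)^α = (240.0/79.9)^0.091 = (3.0038)^0.091 = 1.10527
Power-density ratio: P_B/P_A = (V_B/V_A)³ = (1.10527)³ = 1.35021

1.35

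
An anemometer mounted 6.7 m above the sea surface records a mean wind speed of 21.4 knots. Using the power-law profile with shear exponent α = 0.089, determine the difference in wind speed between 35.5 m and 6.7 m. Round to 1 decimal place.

Power law: V₂ = V₁ · (z₂/z₁)^α = 21.4 × (5.2985)^0.089 = 24.8235 knots
ΔV = 24.8235 − 21.4 = 3.4235 knots

3.4 knots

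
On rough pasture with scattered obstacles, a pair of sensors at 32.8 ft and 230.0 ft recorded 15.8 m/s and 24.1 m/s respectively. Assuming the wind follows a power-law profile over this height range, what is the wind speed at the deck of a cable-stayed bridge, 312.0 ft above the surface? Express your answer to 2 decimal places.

First find α: α = ln(V₂/V₁)/ln(z₂/z₁) = ln(24.1/15.8)/ln(230.0/32.8) = 0.42220/1.94765 = 0.2168
Extrapolate from 230.0 ft to 312.0 ft: V₃ = 24.1 × (312.0/230.0)^0.2168 = 24.1 × 1.0683 = 25.7468 m/s

25.75 m/s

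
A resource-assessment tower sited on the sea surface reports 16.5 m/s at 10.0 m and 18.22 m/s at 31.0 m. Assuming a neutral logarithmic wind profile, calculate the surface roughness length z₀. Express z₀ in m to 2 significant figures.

z₀ ≈ 0.00019 m

Log law: V(z) ∝ ln(z/z₀). With r = V₁/V₂ = 16.5/18.22 = 0.90560,
r · ln(z₂/z₀) = ln(z₁/z₀) ⇒ ln z₀ = (ln z₁ − r·ln z₂)/(1 − r)
ln z₀ = (2.30259 − 0.90560×3.43399) / 0.09440 = -8.5510
z₀ = exp(-8.5510) = 0.0001934 m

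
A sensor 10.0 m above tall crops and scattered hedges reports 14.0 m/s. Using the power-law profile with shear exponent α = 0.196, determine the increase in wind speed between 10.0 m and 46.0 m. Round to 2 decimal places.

4.88 m/s

Power law: V₂ = V₁ · (z₂/z₁)^α = 14.0 × (4.6000)^0.196 = 18.8812 m/s
ΔV = 18.8812 − 14.0 = 4.8812 m/s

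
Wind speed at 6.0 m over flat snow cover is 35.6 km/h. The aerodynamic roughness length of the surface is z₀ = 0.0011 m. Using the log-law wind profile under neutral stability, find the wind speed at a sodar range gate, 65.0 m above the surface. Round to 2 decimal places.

45.46 km/h

Log law: V(z) ∝ ln(z/z₀), so V₂/V₁ = ln(z₂/z₀) / ln(z₁/z₀).
ln(65.0/0.0011) = 10.9868, ln(6.0/0.0011) = 8.6042
V₂ = 35.6 × 10.9868/8.6042 = 35.6 × 1.2769 = 45.4582 km/h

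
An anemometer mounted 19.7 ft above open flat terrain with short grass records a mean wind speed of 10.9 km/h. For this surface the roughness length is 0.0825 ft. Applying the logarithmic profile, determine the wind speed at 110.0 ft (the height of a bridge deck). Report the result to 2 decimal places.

Log law: V(z) ∝ ln(z/z₀), so V₂/V₁ = ln(z₂/z₀) / ln(z₁/z₀).
ln(110.0/0.0825) = 7.1954, ln(19.7/0.0825) = 5.4756
V₂ = 10.9 × 7.1954/5.4756 = 10.9 × 1.3141 = 14.3237 km/h

14.32 km/h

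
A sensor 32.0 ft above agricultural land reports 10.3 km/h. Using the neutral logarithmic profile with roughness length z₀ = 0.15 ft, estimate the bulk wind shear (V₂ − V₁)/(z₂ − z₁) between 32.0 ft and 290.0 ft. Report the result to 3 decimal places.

Log law: V₂ = V₁ · ln(z₂/z₀)/ln(z₁/z₀) = 10.3 × 7.5670/5.3629 = 14.5333 km/h
ΔV/Δz = (14.5333 − 10.3)/(290.0 − 32.0) = 4.2333/258.0000 = 0.01641 km/h/ft

0.016 km/h/ft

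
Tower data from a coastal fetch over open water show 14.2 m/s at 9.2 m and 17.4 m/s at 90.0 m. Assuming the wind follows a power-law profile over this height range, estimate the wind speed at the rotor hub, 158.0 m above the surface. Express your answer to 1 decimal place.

First find α: α = ln(V₂/V₁)/ln(z₂/z₁) = ln(17.4/14.2)/ln(90.0/9.2) = 0.20323/2.28061 = 0.0891
Extrapolate from 90.0 m to 158.0 m: V₃ = 17.4 × (158.0/90.0)^0.0891 = 17.4 × 1.0514 = 18.2949 m/s

18.3 m/s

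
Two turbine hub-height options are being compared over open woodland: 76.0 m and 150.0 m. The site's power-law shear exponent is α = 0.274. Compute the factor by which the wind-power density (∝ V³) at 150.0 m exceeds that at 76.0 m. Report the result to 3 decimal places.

1.749

Speed ratio: V_B/V_A = (z_B/z_A)^α = (150.0/76.0)^0.274 = (1.9737)^0.274 = 1.20478
Power-density ratio: P_B/P_A = (V_B/V_A)³ = (1.20478)³ = 1.74871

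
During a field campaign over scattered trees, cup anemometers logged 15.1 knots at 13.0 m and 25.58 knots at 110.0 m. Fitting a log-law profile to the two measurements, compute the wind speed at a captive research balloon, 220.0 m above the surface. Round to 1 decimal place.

Log law: V ∝ ln(z/z₀). From the pair, with r = V₁/V₂ = 0.59030,
ln z₀ = (ln z₁ − r·ln z₂)/(1 − r) = (2.5649 − 0.59030×4.7005)/0.40970 = -0.5120 → z₀ = 0.5993 m
V₃ = V₁ · ln(z₃/z₀)/ln(z₁/z₀) = 15.1 × 5.9056/3.0770 = 28.9816 knots

29.0 knots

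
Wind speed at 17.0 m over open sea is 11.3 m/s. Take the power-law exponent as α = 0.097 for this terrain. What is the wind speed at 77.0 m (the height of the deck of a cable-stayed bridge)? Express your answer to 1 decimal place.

Power-law profile: V₂ = V₁ · (z₂/z₁)^α
V₂ = 11.3 × (77.0/17.0)^0.097 = 11.3 × (4.5294)^0.097
    = 11.3 × 1.1578 = 13.0832 m/s

13.1 m/s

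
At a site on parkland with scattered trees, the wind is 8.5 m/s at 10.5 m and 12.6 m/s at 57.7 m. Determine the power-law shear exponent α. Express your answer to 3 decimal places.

Power law: V₂/V₁ = (z₂/z₁)^α ⇒ α = ln(V₂/V₁) / ln(z₂/z₁)
α = ln(12.6/8.5) / ln(57.7/10.5) = ln(1.4824) / ln(5.4952)
  = 0.39363 / 1.70388 = 0.23102

α ≈ 0.231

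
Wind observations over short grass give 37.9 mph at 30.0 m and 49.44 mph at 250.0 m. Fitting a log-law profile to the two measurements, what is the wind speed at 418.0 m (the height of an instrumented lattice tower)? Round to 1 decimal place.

Log law: V ∝ ln(z/z₀). From the pair, with r = V₁/V₂ = 0.76659,
ln z₀ = (ln z₁ − r·ln z₂)/(1 − r) = (3.4012 − 0.76659×5.5215)/0.23341 = -3.5622 → z₀ = 0.02838 m
V₃ = V₁ · ln(z₃/z₀)/ln(z₁/z₀) = 37.9 × 9.5977/6.9634 = 52.2377 mph

52.2 mph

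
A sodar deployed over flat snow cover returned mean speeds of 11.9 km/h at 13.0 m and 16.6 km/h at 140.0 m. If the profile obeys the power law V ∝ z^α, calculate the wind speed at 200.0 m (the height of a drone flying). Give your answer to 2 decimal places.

First find α: α = ln(V₂/V₁)/ln(z₂/z₁) = ln(16.6/11.9)/ln(140.0/13.0) = 0.33286/2.37669 = 0.1401
Extrapolate from 140.0 m to 200.0 m: V₃ = 16.6 × (200.0/140.0)^0.1401 = 16.6 × 1.0512 = 17.4503 km/h

17.45 km/h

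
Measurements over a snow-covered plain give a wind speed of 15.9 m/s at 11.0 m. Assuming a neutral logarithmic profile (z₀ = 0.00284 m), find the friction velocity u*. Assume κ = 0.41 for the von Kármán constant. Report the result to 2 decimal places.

Log law: V(z) = (u*/κ) · ln(z/z₀) ⇒ u* = κ · V / ln(z/z₀)
u* = 0.41 × 15.9 / ln(11.0/0.00284) = 0.41 × 15.9 / 8.2618
   = 6.5190 / 8.2618 = 0.7890 m/s

u* ≈ 0.79 m/s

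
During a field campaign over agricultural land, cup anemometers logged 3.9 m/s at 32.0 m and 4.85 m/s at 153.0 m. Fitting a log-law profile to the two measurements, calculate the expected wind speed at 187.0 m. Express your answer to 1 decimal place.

Log law: V ∝ ln(z/z₀). From the pair, with r = V₁/V₂ = 0.80412,
ln z₀ = (ln z₁ − r·ln z₂)/(1 − r) = (3.4657 − 0.80412×5.0304)/0.19588 = -2.9578 → z₀ = 0.05193 m
V₃ = V₁ · ln(z₃/z₀)/ln(z₁/z₀) = 3.9 × 8.1889/6.4235 = 4.9718 m/s

5.0 m/s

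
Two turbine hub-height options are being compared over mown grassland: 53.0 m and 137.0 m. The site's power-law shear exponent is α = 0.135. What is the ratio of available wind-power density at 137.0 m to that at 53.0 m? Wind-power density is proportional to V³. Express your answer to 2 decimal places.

1.47

Speed ratio: V_B/V_A = (z_B/z_A)^α = (137.0/53.0)^0.135 = (2.5849)^0.135 = 1.13679
Power-density ratio: P_B/P_A = (V_B/V_A)³ = (1.13679)³ = 1.46906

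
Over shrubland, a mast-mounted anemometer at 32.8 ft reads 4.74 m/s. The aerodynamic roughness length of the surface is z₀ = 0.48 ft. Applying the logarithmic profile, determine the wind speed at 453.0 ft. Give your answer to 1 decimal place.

Log law: V(z) ∝ ln(z/z₀), so V₂/V₁ = ln(z₂/z₀) / ln(z₁/z₀).
ln(453.0/0.48) = 6.8499, ln(32.8/0.48) = 4.2244
V₂ = 4.74 × 6.8499/4.2244 = 4.74 × 1.6215 = 7.6859 m/s

7.7 m/s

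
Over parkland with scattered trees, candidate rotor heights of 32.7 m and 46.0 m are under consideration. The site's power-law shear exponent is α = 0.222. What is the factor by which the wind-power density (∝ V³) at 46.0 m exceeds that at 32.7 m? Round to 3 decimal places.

Speed ratio: V_B/V_A = (z_B/z_A)^α = (46.0/32.7)^0.222 = (1.4067)^0.222 = 1.07870
Power-density ratio: P_B/P_A = (V_B/V_A)³ = (1.07870)³ = 1.25519

1.255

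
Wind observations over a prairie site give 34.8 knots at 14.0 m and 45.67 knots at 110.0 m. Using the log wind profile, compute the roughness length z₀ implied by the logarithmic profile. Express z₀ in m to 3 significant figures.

z₀ ≈ 0.0191 m

Log law: V(z) ∝ ln(z/z₀). With r = V₁/V₂ = 34.8/45.67 = 0.76199,
r · ln(z₂/z₀) = ln(z₁/z₀) ⇒ ln z₀ = (ln z₁ − r·ln z₂)/(1 − r)
ln z₀ = (2.63906 − 0.76199×4.70048) / 0.23801 = -3.9605
z₀ = exp(-3.9605) = 0.01905 m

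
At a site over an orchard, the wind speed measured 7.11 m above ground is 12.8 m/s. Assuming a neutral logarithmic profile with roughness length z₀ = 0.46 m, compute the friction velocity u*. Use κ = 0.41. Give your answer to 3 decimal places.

u* ≈ 1.917 m/s

Log law: V(z) = (u*/κ) · ln(z/z₀) ⇒ u* = κ · V / ln(z/z₀)
u* = 0.41 × 12.8 / ln(7.11/0.46) = 0.41 × 12.8 / 2.7380
   = 5.2480 / 2.7380 = 1.9167 m/s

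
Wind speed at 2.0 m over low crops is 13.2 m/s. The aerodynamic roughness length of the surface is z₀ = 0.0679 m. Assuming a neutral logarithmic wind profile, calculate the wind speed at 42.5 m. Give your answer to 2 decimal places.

25.13 m/s

Log law: V(z) ∝ ln(z/z₀), so V₂/V₁ = ln(z₂/z₀) / ln(z₁/z₀).
ln(42.5/0.0679) = 6.4392, ln(2.0/0.0679) = 3.3829
V₂ = 13.2 × 6.4392/3.3829 = 13.2 × 1.9035 = 25.1260 m/s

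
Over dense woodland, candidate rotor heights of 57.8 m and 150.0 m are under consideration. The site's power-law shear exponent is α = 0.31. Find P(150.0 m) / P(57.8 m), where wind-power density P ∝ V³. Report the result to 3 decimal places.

Speed ratio: V_B/V_A = (z_B/z_A)^α = (150.0/57.8)^0.31 = (2.5952)^0.31 = 1.34397
Power-density ratio: P_B/P_A = (V_B/V_A)³ = (1.34397)³ = 2.42757

2.428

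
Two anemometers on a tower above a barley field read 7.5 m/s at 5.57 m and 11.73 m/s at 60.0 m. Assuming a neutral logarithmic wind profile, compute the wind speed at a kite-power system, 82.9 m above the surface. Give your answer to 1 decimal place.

12.3 m/s

Log law: V ∝ ln(z/z₀). From the pair, with r = V₁/V₂ = 0.63939,
ln z₀ = (ln z₁ − r·ln z₂)/(1 − r) = (1.7174 − 0.63939×4.0943)/0.36061 = -2.4971 → z₀ = 0.08233 m
V₃ = V₁ · ln(z₃/z₀)/ln(z₁/z₀) = 7.5 × 6.9147/4.2144 = 12.3053 m/s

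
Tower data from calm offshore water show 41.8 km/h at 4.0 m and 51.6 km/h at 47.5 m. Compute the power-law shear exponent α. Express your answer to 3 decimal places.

Power law: V₂/V₁ = (z₂/z₁)^α ⇒ α = ln(V₂/V₁) / ln(z₂/z₁)
α = ln(51.6/41.8) / ln(47.5/4.0) = ln(1.2344) / ln(11.8750)
  = 0.21063 / 2.47444 = 0.08512

α ≈ 0.085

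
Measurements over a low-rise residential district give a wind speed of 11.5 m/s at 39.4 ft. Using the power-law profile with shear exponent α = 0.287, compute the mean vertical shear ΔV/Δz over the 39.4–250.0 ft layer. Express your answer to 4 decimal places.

Power law: V₂ = V₁ · (z₂/z₁)^α = 11.5 × (6.3452)^0.287 = 19.5434 m/s
ΔV/Δz = (19.5434 − 11.5)/(250.0 − 39.4) = 8.0434/210.6000 = 0.03819 m/s/ft

0.0382 m/s/ft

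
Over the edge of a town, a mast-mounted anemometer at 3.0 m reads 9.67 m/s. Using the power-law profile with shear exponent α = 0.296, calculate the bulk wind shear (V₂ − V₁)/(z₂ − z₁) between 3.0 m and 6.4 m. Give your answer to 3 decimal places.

0.715 m/s/m

Power law: V₂ = V₁ · (z₂/z₁)^α = 9.67 × (2.1333)^0.296 = 12.1012 m/s
ΔV/Δz = (12.1012 − 9.67)/(6.4 − 3.0) = 2.4312/3.4000 = 0.71505 m/s/m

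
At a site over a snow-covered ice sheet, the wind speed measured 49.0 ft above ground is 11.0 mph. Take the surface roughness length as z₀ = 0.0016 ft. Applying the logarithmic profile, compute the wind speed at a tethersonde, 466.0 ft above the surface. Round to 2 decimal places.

Log law: V(z) ∝ ln(z/z₀), so V₂/V₁ = ln(z₂/z₀) / ln(z₁/z₀).
ln(466.0/0.0016) = 12.5819, ln(49.0/0.0016) = 10.3296
V₂ = 11.0 × 12.5819/10.3296 = 11.0 × 1.2181 = 13.3986 mph

13.40 mph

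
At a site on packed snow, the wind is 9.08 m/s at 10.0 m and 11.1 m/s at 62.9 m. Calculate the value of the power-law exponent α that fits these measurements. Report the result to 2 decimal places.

α ≈ 0.11

Power law: V₂/V₁ = (z₂/z₁)^α ⇒ α = ln(V₂/V₁) / ln(z₂/z₁)
α = ln(11.1/9.08) / ln(62.9/10.0) = ln(1.2225) / ln(6.2900)
  = 0.20087 / 1.83896 = 0.10923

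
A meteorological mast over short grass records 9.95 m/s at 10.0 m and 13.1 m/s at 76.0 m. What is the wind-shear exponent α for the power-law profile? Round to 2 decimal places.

α ≈ 0.14

Power law: V₂/V₁ = (z₂/z₁)^α ⇒ α = ln(V₂/V₁) / ln(z₂/z₁)
α = ln(13.1/9.95) / ln(76.0/10.0) = ln(1.3166) / ln(7.6000)
  = 0.27504 / 2.02815 = 0.13561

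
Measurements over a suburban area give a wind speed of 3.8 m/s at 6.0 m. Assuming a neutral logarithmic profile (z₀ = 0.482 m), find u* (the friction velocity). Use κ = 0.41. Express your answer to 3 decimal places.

u* ≈ 0.618 m/s

Log law: V(z) = (u*/κ) · ln(z/z₀) ⇒ u* = κ · V / ln(z/z₀)
u* = 0.41 × 3.8 / ln(6.0/0.482) = 0.41 × 3.8 / 2.5216
   = 1.5580 / 2.5216 = 0.6179 m/s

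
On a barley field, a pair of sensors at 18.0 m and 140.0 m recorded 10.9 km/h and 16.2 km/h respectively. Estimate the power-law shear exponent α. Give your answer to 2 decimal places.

Power law: V₂/V₁ = (z₂/z₁)^α ⇒ α = ln(V₂/V₁) / ln(z₂/z₁)
α = ln(16.2/10.9) / ln(140.0/18.0) = ln(1.4862) / ln(7.7778)
  = 0.39625 / 2.05127 = 0.19317

α ≈ 0.19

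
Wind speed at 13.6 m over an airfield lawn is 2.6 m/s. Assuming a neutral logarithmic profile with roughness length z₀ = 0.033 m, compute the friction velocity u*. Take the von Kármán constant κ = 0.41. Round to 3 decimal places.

Log law: V(z) = (u*/κ) · ln(z/z₀) ⇒ u* = κ · V / ln(z/z₀)
u* = 0.41 × 2.6 / ln(13.6/0.033) = 0.41 × 2.6 / 6.0213
   = 1.0660 / 6.0213 = 0.1770 m/s

u* ≈ 0.177 m/s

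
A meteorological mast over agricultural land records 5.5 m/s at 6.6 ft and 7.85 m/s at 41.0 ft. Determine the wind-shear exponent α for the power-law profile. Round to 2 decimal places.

Power law: V₂/V₁ = (z₂/z₁)^α ⇒ α = ln(V₂/V₁) / ln(z₂/z₁)
α = ln(7.85/5.5) / ln(41.0/6.6) = ln(1.4273) / ln(6.2121)
  = 0.35577 / 1.82650 = 0.19478

α ≈ 0.19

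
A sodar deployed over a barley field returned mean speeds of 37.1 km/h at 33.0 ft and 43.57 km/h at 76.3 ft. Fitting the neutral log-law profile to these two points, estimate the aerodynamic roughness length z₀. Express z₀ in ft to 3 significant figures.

z₀ ≈ 0.270 ft

Log law: V(z) ∝ ln(z/z₀). With r = V₁/V₂ = 37.1/43.57 = 0.85150,
r · ln(z₂/z₀) = ln(z₁/z₀) ⇒ ln z₀ = (ln z₁ − r·ln z₂)/(1 − r)
ln z₀ = (3.49651 − 0.85150×4.33467) / 0.14850 = -1.3097
z₀ = exp(-1.3097) = 0.2699 ft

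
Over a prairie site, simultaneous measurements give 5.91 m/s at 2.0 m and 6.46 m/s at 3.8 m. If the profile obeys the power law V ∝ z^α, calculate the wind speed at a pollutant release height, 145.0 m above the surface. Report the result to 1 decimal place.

10.7 m/s

First find α: α = ln(V₂/V₁)/ln(z₂/z₁) = ln(6.46/5.91)/ln(3.8/2.0) = 0.08898/0.64185 = 0.1386
Extrapolate from 3.8 m to 145.0 m: V₃ = 6.46 × (145.0/3.8)^0.1386 = 6.46 × 1.6568 = 10.7028 m/s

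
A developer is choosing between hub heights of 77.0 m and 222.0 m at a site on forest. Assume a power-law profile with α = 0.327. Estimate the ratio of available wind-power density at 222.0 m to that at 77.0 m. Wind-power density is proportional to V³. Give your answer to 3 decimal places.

2.826

Speed ratio: V_B/V_A = (z_B/z_A)^α = (222.0/77.0)^0.327 = (2.8831)^0.327 = 1.41376
Power-density ratio: P_B/P_A = (V_B/V_A)³ = (1.41376)³ = 2.82569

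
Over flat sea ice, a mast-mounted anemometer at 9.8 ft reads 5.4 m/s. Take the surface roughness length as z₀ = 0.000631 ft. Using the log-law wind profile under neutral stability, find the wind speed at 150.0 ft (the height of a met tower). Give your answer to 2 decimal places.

Log law: V(z) ∝ ln(z/z₀), so V₂/V₁ = ln(z₂/z₀) / ln(z₁/z₀).
ln(150.0/0.000631) = 12.3788, ln(9.8/0.000631) = 9.6506
V₂ = 5.4 × 12.3788/9.6506 = 5.4 × 1.2827 = 6.9266 m/s

6.93 m/s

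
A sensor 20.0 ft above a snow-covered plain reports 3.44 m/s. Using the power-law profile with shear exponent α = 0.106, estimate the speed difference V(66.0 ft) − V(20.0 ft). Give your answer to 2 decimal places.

Power law: V₂ = V₁ · (z₂/z₁)^α = 3.44 × (3.3000)^0.106 = 3.9041 m/s
ΔV = 3.9041 − 3.44 = 0.4641 m/s

0.46 m/s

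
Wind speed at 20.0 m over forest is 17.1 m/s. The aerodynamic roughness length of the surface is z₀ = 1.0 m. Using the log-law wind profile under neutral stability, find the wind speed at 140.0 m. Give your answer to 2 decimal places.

Log law: V(z) ∝ ln(z/z₀), so V₂/V₁ = ln(z₂/z₀) / ln(z₁/z₀).
ln(140.0/1.0) = 4.9416, ln(20.0/1.0) = 2.9957
V₂ = 17.1 × 4.9416/2.9957 = 17.1 × 1.6496 = 28.2075 m/s

28.21 m/s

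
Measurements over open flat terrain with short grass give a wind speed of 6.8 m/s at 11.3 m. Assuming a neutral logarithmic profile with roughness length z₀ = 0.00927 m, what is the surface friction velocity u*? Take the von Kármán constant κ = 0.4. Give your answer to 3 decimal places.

Log law: V(z) = (u*/κ) · ln(z/z₀) ⇒ u* = κ · V / ln(z/z₀)
u* = 0.4 × 6.8 / ln(11.3/0.00927) = 0.4 × 6.8 / 7.1058
   = 2.7200 / 7.1058 = 0.3828 m/s

u* ≈ 0.383 m/s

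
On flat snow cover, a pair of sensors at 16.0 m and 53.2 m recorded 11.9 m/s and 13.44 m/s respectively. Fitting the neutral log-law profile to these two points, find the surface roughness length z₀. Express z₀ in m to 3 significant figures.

Log law: V(z) ∝ ln(z/z₀). With r = V₁/V₂ = 11.9/13.44 = 0.88542,
r · ln(z₂/z₀) = ln(z₁/z₀) ⇒ ln z₀ = (ln z₁ − r·ln z₂)/(1 − r)
ln z₀ = (2.77259 − 0.88542×3.97406) / 0.11458 = -6.5115
z₀ = exp(-6.5115) = 0.001486 m

z₀ ≈ 0.00149 m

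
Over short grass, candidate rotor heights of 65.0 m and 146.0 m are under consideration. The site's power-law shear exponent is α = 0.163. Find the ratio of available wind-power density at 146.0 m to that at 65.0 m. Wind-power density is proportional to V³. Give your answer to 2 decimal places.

Speed ratio: V_B/V_A = (z_B/z_A)^α = (146.0/65.0)^0.163 = (2.2462)^0.163 = 1.14100
Power-density ratio: P_B/P_A = (V_B/V_A)³ = (1.14100)³ = 1.48544

1.49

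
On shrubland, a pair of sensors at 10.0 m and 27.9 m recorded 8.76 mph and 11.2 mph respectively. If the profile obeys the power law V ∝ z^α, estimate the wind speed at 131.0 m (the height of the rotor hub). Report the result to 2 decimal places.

First find α: α = ln(V₂/V₁)/ln(z₂/z₁) = ln(11.2/8.76)/ln(27.9/10.0) = 0.24572/1.02604 = 0.2395
Extrapolate from 27.9 m to 131.0 m: V₃ = 11.2 × (131.0/27.9)^0.2395 = 11.2 × 1.4483 = 16.2207 mph

16.22 mph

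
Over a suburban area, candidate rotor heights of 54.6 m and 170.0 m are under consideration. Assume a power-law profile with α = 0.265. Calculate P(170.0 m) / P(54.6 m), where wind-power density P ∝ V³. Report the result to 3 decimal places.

2.467

Speed ratio: V_B/V_A = (z_B/z_A)^α = (170.0/54.6)^0.265 = (3.1136)^0.265 = 1.35118
Power-density ratio: P_B/P_A = (V_B/V_A)³ = (1.35118)³ = 2.46683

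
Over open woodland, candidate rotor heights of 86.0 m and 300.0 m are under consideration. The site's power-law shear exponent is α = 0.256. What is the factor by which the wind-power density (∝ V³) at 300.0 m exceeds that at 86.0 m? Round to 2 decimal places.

2.61

Speed ratio: V_B/V_A = (z_B/z_A)^α = (300.0/86.0)^0.256 = (3.4884)^0.256 = 1.37693
Power-density ratio: P_B/P_A = (V_B/V_A)³ = (1.37693)³ = 2.61056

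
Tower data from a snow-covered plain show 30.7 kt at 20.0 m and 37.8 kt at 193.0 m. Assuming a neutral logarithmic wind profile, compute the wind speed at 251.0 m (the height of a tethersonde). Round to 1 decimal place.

Log law: V ∝ ln(z/z₀). From the pair, with r = V₁/V₂ = 0.81217,
ln z₀ = (ln z₁ − r·ln z₂)/(1 − r) = (2.9957 − 0.81217×5.2627)/0.18783 = -6.8065 → z₀ = 0.001107 m
V₃ = V₁ · ln(z₃/z₀)/ln(z₁/z₀) = 30.7 × 12.3319/9.8022 = 38.6230 kt

38.6 kt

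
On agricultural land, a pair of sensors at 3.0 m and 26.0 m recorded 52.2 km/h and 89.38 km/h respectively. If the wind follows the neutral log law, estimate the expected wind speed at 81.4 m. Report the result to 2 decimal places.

109.03 km/h

Log law: V ∝ ln(z/z₀). From the pair, with r = V₁/V₂ = 0.58402,
ln z₀ = (ln z₁ − r·ln z₂)/(1 − r) = (1.0986 − 0.58402×3.2581)/0.41598 = -1.9333 → z₀ = 0.1447 m
V₃ = V₁ · ln(z₃/z₀)/ln(z₁/z₀) = 52.2 × 6.3326/3.0319 = 109.0295 km/h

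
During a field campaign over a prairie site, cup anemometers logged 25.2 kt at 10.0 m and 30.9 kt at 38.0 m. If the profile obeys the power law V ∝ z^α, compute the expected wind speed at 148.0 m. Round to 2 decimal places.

First find α: α = ln(V₂/V₁)/ln(z₂/z₁) = ln(30.9/25.2)/ln(38.0/10.0) = 0.20391/1.33500 = 0.1527
Extrapolate from 38.0 m to 148.0 m: V₃ = 30.9 × (148.0/38.0)^0.1527 = 30.9 × 1.2308 = 38.0321 kt

38.03 kt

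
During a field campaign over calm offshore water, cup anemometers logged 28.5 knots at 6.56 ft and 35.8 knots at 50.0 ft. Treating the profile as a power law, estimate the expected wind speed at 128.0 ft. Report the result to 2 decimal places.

First find α: α = ln(V₂/V₁)/ln(z₂/z₁) = ln(35.8/28.5)/ln(50.0/6.56) = 0.22804/2.03103 = 0.1123
Extrapolate from 50.0 ft to 128.0 ft: V₃ = 35.8 × (128.0/50.0)^0.1123 = 35.8 × 1.1113 = 39.7851 knots

39.79 knots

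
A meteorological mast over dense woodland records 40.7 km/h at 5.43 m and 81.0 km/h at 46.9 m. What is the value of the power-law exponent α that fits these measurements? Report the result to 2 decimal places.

α ≈ 0.32

Power law: V₂/V₁ = (z₂/z₁)^α ⇒ α = ln(V₂/V₁) / ln(z₂/z₁)
α = ln(81.0/40.7) / ln(46.9/5.43) = ln(1.9902) / ln(8.6372)
  = 0.68822 / 2.15608 = 0.31920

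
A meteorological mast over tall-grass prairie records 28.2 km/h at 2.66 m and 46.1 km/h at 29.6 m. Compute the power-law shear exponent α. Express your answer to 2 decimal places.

Power law: V₂/V₁ = (z₂/z₁)^α ⇒ α = ln(V₂/V₁) / ln(z₂/z₁)
α = ln(46.1/28.2) / ln(29.6/2.66) = ln(1.6348) / ln(11.1278)
  = 0.49149 / 2.40945 = 0.20398

α ≈ 0.20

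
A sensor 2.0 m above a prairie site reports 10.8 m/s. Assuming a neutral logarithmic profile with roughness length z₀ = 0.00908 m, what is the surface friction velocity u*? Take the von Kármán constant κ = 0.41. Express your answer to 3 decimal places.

u* ≈ 0.821 m/s

Log law: V(z) = (u*/κ) · ln(z/z₀) ⇒ u* = κ · V / ln(z/z₀)
u* = 0.41 × 10.8 / ln(2.0/0.00908) = 0.41 × 10.8 / 5.3948
   = 4.4280 / 5.3948 = 0.8208 m/s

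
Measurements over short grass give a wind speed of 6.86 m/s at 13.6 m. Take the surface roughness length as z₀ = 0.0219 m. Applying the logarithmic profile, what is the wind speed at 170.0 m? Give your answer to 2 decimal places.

9.55 m/s

Log law: V(z) ∝ ln(z/z₀), so V₂/V₁ = ln(z₂/z₀) / ln(z₁/z₀).
ln(170.0/0.0219) = 8.9571, ln(13.6/0.0219) = 6.4313
V₂ = 6.86 × 8.9571/6.4313 = 6.86 × 1.3927 = 9.5541 m/s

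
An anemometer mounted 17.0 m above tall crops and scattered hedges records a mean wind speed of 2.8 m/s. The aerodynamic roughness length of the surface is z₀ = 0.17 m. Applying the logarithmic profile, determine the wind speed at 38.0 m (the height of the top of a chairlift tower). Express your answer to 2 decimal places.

Log law: V(z) ∝ ln(z/z₀), so V₂/V₁ = ln(z₂/z₀) / ln(z₁/z₀).
ln(38.0/0.17) = 5.4095, ln(17.0/0.17) = 4.6052
V₂ = 2.8 × 5.4095/4.6052 = 2.8 × 1.1747 = 3.2891 m/s

3.29 m/s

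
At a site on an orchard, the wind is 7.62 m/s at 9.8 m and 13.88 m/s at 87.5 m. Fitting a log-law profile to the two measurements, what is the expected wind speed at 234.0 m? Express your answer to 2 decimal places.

Log law: V ∝ ln(z/z₀). From the pair, with r = V₁/V₂ = 0.54899,
ln z₀ = (ln z₁ − r·ln z₂)/(1 − r) = (2.2824 − 0.54899×4.4716)/0.45101 = -0.3825 → z₀ = 0.6822 m
V₃ = V₁ · ln(z₃/z₀)/ln(z₁/z₀) = 7.62 × 5.8378/2.6649 = 16.6928 m/s

16.69 m/s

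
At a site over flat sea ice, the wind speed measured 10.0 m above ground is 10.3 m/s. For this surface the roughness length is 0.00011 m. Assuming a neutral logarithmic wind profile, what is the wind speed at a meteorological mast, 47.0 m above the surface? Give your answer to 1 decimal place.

Log law: V(z) ∝ ln(z/z₀), so V₂/V₁ = ln(z₂/z₀) / ln(z₁/z₀).
ln(47.0/0.00011) = 12.9652, ln(10.0/0.00011) = 11.4176
V₂ = 10.3 × 12.9652/11.4176 = 10.3 × 1.1355 = 11.6961 m/s

11.7 m/s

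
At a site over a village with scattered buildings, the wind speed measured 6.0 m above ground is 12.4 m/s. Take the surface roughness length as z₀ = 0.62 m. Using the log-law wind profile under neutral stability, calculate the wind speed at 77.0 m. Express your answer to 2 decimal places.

Log law: V(z) ∝ ln(z/z₀), so V₂/V₁ = ln(z₂/z₀) / ln(z₁/z₀).
ln(77.0/0.62) = 4.8218, ln(6.0/0.62) = 2.2698
V₂ = 12.4 × 4.8218/2.2698 = 12.4 × 2.1244 = 26.3419 m/s

26.34 m/s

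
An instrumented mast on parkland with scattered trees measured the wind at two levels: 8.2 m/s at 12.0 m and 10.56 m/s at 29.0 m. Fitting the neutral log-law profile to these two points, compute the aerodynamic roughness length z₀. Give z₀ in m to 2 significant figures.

Log law: V(z) ∝ ln(z/z₀). With r = V₁/V₂ = 8.2/10.56 = 0.77652,
r · ln(z₂/z₀) = ln(z₁/z₀) ⇒ ln z₀ = (ln z₁ − r·ln z₂)/(1 − r)
ln z₀ = (2.48491 − 0.77652×3.36730) / 0.22348 = -0.5810
z₀ = exp(-0.5810) = 0.5593 m

z₀ ≈ 0.56 m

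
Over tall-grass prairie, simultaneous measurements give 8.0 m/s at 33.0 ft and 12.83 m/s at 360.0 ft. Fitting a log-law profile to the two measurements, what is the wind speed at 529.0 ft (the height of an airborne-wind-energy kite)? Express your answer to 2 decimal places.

Log law: V ∝ ln(z/z₀). From the pair, with r = V₁/V₂ = 0.62354,
ln z₀ = (ln z₁ − r·ln z₂)/(1 − r) = (3.4965 − 0.62354×5.8861)/0.37646 = -0.4614 → z₀ = 0.6304 ft
V₃ = V₁ · ln(z₃/z₀)/ln(z₁/z₀) = 8.0 × 6.7324/3.9579 = 13.6080 m/s

13.61 m/s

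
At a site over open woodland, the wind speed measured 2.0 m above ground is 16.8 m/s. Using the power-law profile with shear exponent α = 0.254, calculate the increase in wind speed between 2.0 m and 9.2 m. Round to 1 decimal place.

Power law: V₂ = V₁ · (z₂/z₁)^α = 16.8 × (4.6000)^0.254 = 24.7542 m/s
ΔV = 24.7542 − 16.8 = 7.9542 m/s

8.0 m/s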